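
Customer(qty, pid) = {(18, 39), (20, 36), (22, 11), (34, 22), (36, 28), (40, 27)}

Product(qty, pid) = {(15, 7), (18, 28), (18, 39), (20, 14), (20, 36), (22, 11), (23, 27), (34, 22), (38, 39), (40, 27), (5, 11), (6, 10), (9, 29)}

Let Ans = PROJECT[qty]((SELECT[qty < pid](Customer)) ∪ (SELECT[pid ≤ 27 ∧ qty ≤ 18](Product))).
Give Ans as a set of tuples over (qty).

{15, 18, 20, 5, 6}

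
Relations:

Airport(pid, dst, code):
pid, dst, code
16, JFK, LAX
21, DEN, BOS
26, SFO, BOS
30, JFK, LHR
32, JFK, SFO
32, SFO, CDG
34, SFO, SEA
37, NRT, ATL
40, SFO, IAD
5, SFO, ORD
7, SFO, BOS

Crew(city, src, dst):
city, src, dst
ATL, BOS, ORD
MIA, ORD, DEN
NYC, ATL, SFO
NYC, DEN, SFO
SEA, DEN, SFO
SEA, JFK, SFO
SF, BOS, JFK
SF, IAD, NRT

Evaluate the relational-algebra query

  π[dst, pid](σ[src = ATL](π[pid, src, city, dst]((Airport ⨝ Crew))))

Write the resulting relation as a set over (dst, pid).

Airport ⋈ Crew (natural join on dst): {(16, JFK, LAX, SF, BOS), (21, DEN, BOS, MIA, ORD), (26, SFO, BOS, NYC, ATL), (26, SFO, BOS, NYC, DEN), (26, SFO, BOS, SEA, DEN), (26, SFO, BOS, SEA, JFK), (30, JFK, LHR, SF, BOS), (32, JFK, SFO, SF, BOS), (32, SFO, CDG, NYC, ATL), (32, SFO, CDG, NYC, DEN), (32, SFO, CDG, SEA, DEN), (32, SFO, CDG, SEA, JFK), (34, SFO, SEA, NYC, ATL), (34, SFO, SEA, NYC, DEN), (34, SFO, SEA, SEA, DEN), (34, SFO, SEA, SEA, JFK), (37, NRT, ATL, SF, IAD), (40, SFO, IAD, NYC, ATL), (40, SFO, IAD, NYC, DEN), (40, SFO, IAD, SEA, DEN), (40, SFO, IAD, SEA, JFK), (5, SFO, ORD, NYC, ATL), (5, SFO, ORD, NYC, DEN), (5, SFO, ORD, SEA, DEN), (5, SFO, ORD, SEA, JFK), (7, SFO, BOS, NYC, ATL), (7, SFO, BOS, NYC, DEN), (7, SFO, BOS, SEA, DEN), (7, SFO, BOS, SEA, JFK)}
Keep only column(s) pid, src, city, dst: {(16, BOS, SF, JFK), (21, ORD, MIA, DEN), (26, ATL, NYC, SFO), (26, DEN, NYC, SFO), (26, DEN, SEA, SFO), (26, JFK, SEA, SFO), (30, BOS, SF, JFK), (32, ATL, NYC, SFO), (32, BOS, SF, JFK), (32, DEN, NYC, SFO), (32, DEN, SEA, SFO), (32, JFK, SEA, SFO), (34, ATL, NYC, SFO), (34, DEN, NYC, SFO), (34, DEN, SEA, SFO), (34, JFK, SEA, SFO), (37, IAD, SF, NRT), (40, ATL, NYC, SFO), (40, DEN, NYC, SFO), (40, DEN, SEA, SFO), (40, JFK, SEA, SFO), (5, ATL, NYC, SFO), (5, DEN, NYC, SFO), (5, DEN, SEA, SFO), (5, JFK, SEA, SFO), (7, ATL, NYC, SFO), (7, DEN, NYC, SFO), (7, DEN, SEA, SFO), (7, JFK, SEA, SFO)}
Filtering on src = ATL leaves {(26, ATL, NYC, SFO), (32, ATL, NYC, SFO), (34, ATL, NYC, SFO), (40, ATL, NYC, SFO), (5, ATL, NYC, SFO), (7, ATL, NYC, SFO)}.
Keep only column(s) dst, pid: {(SFO, 26), (SFO, 32), (SFO, 34), (SFO, 40), (SFO, 5), (SFO, 7)}

{(SFO, 26), (SFO, 32), (SFO, 34), (SFO, 40), (SFO, 5), (SFO, 7)}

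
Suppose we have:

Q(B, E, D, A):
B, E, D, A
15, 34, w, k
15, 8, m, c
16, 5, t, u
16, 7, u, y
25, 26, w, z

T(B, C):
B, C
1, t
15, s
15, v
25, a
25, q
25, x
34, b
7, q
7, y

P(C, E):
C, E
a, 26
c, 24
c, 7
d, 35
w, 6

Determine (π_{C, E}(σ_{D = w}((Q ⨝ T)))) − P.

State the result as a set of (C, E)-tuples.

{(q, 26), (s, 34), (v, 34), (x, 26)}

Joining Q and T on B yields {(15, 34, w, k, s), (15, 34, w, k, v), (15, 8, m, c, s), (15, 8, m, c, v), (25, 26, w, z, a), (25, 26, w, z, q), (25, 26, w, z, x)}.
Selection D = w: {(15, 34, w, k, s), (15, 34, w, k, v), (25, 26, w, z, a), (25, 26, w, z, q), (25, 26, w, z, x)}
Projecting to C, E: {(a, 26), (q, 26), (s, 34), (v, 34), (x, 26)}
Set difference of the two operands is {(q, 26), (s, 34), (v, 34), (x, 26)}.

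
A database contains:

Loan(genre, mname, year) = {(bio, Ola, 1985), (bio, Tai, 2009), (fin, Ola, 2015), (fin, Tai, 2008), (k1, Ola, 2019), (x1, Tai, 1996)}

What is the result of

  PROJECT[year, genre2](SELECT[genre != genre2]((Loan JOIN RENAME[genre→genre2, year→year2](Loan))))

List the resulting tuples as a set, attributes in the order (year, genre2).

{(1985, fin), (1985, k1), (1996, bio), (1996, fin), (2008, bio), (2008, x1), (2009, fin), (2009, x1), (2015, bio), (2015, k1), (2019, bio), (2019, fin)}

ρ[genre→genre2, year→year2]: schema becomes (genre2, mname, year2); tuples unchanged.
Loan ⋈ RENAME[genre→genre2, year→year2](Loan) (natural join on mname): {(bio, Ola, 1985, bio, 1985), (bio, Ola, 1985, fin, 2015), (bio, Ola, 1985, k1, 2019), (bio, Tai, 2009, bio, 2009), (bio, Tai, 2009, fin, 2008), (bio, Tai, 2009, x1, 1996), (fin, Ola, 2015, bio, 1985), (fin, Ola, 2015, fin, 2015), (fin, Ola, 2015, k1, 2019), (fin, Tai, 2008, bio, 2009), (fin, Tai, 2008, fin, 2008), (fin, Tai, 2008, x1, 1996), (k1, Ola, 2019, bio, 1985), (k1, Ola, 2019, fin, 2015), (k1, Ola, 2019, k1, 2019), (x1, Tai, 1996, bio, 2009), (x1, Tai, 1996, fin, 2008), (x1, Tai, 1996, x1, 1996)}
Selection genre != genre2: {(bio, Ola, 1985, fin, 2015), (bio, Ola, 1985, k1, 2019), (bio, Tai, 2009, fin, 2008), (bio, Tai, 2009, x1, 1996), (fin, Ola, 2015, bio, 1985), (fin, Ola, 2015, k1, 2019), (fin, Tai, 2008, bio, 2009), (fin, Tai, 2008, x1, 1996), (k1, Ola, 2019, bio, 1985), (k1, Ola, 2019, fin, 2015), (x1, Tai, 1996, bio, 2009), (x1, Tai, 1996, fin, 2008)}
Keep only column(s) year, genre2: {(1985, fin), (1985, k1), (1996, bio), (1996, fin), (2008, bio), (2008, x1), (2009, fin), (2009, x1), (2015, bio), (2015, k1), (2019, bio), (2019, fin)}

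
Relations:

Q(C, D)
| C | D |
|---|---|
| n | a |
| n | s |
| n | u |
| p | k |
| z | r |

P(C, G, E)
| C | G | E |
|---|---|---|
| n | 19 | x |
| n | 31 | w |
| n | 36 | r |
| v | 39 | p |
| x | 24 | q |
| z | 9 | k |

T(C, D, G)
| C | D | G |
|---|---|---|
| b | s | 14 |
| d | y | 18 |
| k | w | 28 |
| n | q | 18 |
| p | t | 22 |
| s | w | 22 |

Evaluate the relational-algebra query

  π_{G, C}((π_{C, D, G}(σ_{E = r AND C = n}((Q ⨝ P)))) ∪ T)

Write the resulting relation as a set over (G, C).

Natural join on C: {(n, a, 19, x), (n, a, 31, w), (n, a, 36, r), (n, s, 19, x), (n, s, 31, w), (n, s, 36, r), (n, u, 19, x), (n, u, 31, w), (n, u, 36, r), (z, r, 9, k)}
Filtering on E = r AND C = n leaves {(n, a, 36, r), (n, s, 36, r), (n, u, 36, r)}.
π_{C, D, G} gives {(n, a, 36), (n, s, 36), (n, u, 36)}.
Union: {(n, a, 36), (n, s, 36), (n, u, 36)} with {(b, s, 14), (d, y, 18), (k, w, 28), (n, q, 18), (p, t, 22), (s, w, 22)} → {(b, s, 14), (d, y, 18), (k, w, 28), (n, a, 36), (n, q, 18), (n, s, 36), (n, u, 36), (p, t, 22), (s, w, 22)}
π_{G, C} gives {(14, b), (18, d), (18, n), (22, p), (22, s), (28, k), (36, n)} (2 duplicate(s) eliminated).

{(14, b), (18, d), (18, n), (22, p), (22, s), (28, k), (36, n)}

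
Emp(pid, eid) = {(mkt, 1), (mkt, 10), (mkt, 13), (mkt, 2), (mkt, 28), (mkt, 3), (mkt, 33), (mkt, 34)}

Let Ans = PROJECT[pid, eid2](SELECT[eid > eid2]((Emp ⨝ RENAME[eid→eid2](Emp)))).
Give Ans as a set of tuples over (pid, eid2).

ρ[eid→eid2]: schema becomes (pid, eid2); tuples unchanged.
Emp ⋈ RENAME[eid→eid2](Emp) (natural join on pid): {(mkt, 1, 1), (mkt, 1, 10), (mkt, 1, 13), (mkt, 1, 2), (mkt, 1, 28), (mkt, 1, 3), (mkt, 1, 33), (mkt, 1, 34), (mkt, 10, 1), (mkt, 10, 10), (mkt, 10, 13), (mkt, 10, 2), (mkt, 10, 28), (mkt, 10, 3), (mkt, 10, 33), (mkt, 10, 34), (mkt, 13, 1), (mkt, 13, 10), (mkt, 13, 13), (mkt, 13, 2), (mkt, 13, 28), (mkt, 13, 3), (mkt, 13, 33), (mkt, 13, 34), (mkt, 2, 1), (mkt, 2, 10), (mkt, 2, 13), (mkt, 2, 2), (mkt, 2, 28), (mkt, 2, 3), (mkt, 2, 33), (mkt, 2, 34), (mkt, 28, 1), (mkt, 28, 10), (mkt, 28, 13), (mkt, 28, 2), (mkt, 28, 28), (mkt, 28, 3), (mkt, 28, 33), (mkt, 28, 34), (mkt, 3, 1), (mkt, 3, 10), (mkt, 3, 13), (mkt, 3, 2), (mkt, 3, 28), (mkt, 3, 3), (mkt, 3, 33), (mkt, 3, 34), (mkt, 33, 1), (mkt, 33, 10), (mkt, 33, 13), (mkt, 33, 2), (mkt, 33, 28), (mkt, 33, 3), (mkt, 33, 33), (mkt, 33, 34), (mkt, 34, 1), (mkt, 34, 10), (mkt, 34, 13), (mkt, 34, 2), (mkt, 34, 28), (mkt, 34, 3), (mkt, 34, 33), (mkt, 34, 34)}
σ[eid > eid2]: keep tuples satisfying eid > eid2 → {(mkt, 10, 1), (mkt, 10, 2), (mkt, 10, 3), (mkt, 13, 1), (mkt, 13, 10), (mkt, 13, 2), (mkt, 13, 3), (mkt, 2, 1), (mkt, 28, 1), (mkt, 28, 10), (mkt, 28, 13), (mkt, 28, 2), (mkt, 28, 3), (mkt, 3, 1), (mkt, 3, 2), (mkt, 33, 1), (mkt, 33, 10), (mkt, 33, 13), (mkt, 33, 2), (mkt, 33, 28), (mkt, 33, 3), (mkt, 34, 1), (mkt, 34, 10), (mkt, 34, 13), (mkt, 34, 2), (mkt, 34, 28), (mkt, 34, 3), (mkt, 34, 33)}
Projecting to pid, eid2 (21 duplicate(s) eliminated): {(mkt, 1), (mkt, 10), (mkt, 13), (mkt, 2), (mkt, 28), (mkt, 3), (mkt, 33)}

{(mkt, 1), (mkt, 10), (mkt, 13), (mkt, 2), (mkt, 28), (mkt, 3), (mkt, 33)}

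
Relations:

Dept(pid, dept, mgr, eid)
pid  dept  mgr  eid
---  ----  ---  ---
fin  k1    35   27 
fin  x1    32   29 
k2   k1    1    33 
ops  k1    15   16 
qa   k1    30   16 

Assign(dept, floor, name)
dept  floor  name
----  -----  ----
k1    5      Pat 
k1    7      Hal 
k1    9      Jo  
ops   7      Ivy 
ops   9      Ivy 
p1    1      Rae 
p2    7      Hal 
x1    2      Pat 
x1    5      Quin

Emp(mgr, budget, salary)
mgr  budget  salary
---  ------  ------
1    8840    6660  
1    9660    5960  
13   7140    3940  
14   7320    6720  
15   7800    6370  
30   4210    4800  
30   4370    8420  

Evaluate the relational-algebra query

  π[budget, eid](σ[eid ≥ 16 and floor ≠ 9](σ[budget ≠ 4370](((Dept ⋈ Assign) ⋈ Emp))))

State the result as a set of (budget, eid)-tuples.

{(4210, 16), (7800, 16), (8840, 33), (9660, 33)}

Dept ⋈ Assign (natural join on dept): {(fin, k1, 35, 27, 5, Pat), (fin, k1, 35, 27, 7, Hal), (fin, k1, 35, 27, 9, Jo), (fin, x1, 32, 29, 2, Pat), (fin, x1, 32, 29, 5, Quin), (k2, k1, 1, 33, 5, Pat), (k2, k1, 1, 33, 7, Hal), (k2, k1, 1, 33, 9, Jo), (ops, k1, 15, 16, 5, Pat), (ops, k1, 15, 16, 7, Hal), (ops, k1, 15, 16, 9, Jo), (qa, k1, 30, 16, 5, Pat), (qa, k1, 30, 16, 7, Hal), (qa, k1, 30, 16, 9, Jo)}
(Dept ⋈ Assign) ⋈ Emp (natural join on mgr): {(k2, k1, 1, 33, 5, Pat, 8840, 6660), (k2, k1, 1, 33, 5, Pat, 9660, 5960), (k2, k1, 1, 33, 7, Hal, 8840, 6660), (k2, k1, 1, 33, 7, Hal, 9660, 5960), (k2, k1, 1, 33, 9, Jo, 8840, 6660), (k2, k1, 1, 33, 9, Jo, 9660, 5960), (ops, k1, 15, 16, 5, Pat, 7800, 6370), (ops, k1, 15, 16, 7, Hal, 7800, 6370), (ops, k1, 15, 16, 9, Jo, 7800, 6370), (qa, k1, 30, 16, 5, Pat, 4210, 4800), (qa, k1, 30, 16, 5, Pat, 4370, 8420), (qa, k1, 30, 16, 7, Hal, 4210, 4800), (qa, k1, 30, 16, 7, Hal, 4370, 8420), (qa, k1, 30, 16, 9, Jo, 4210, 4800), (qa, k1, 30, 16, 9, Jo, 4370, 8420)}
Filtering on budget ≠ 4370 leaves {(k2, k1, 1, 33, 5, Pat, 8840, 6660), (k2, k1, 1, 33, 5, Pat, 9660, 5960), (k2, k1, 1, 33, 7, Hal, 8840, 6660), (k2, k1, 1, 33, 7, Hal, 9660, 5960), (k2, k1, 1, 33, 9, Jo, 8840, 6660), (k2, k1, 1, 33, 9, Jo, 9660, 5960), (ops, k1, 15, 16, 5, Pat, 7800, 6370), (ops, k1, 15, 16, 7, Hal, 7800, 6370), (ops, k1, 15, 16, 9, Jo, 7800, 6370), (qa, k1, 30, 16, 5, Pat, 4210, 4800), (qa, k1, 30, 16, 7, Hal, 4210, 4800), (qa, k1, 30, 16, 9, Jo, 4210, 4800)}.
Filtering on eid ≥ 16 and floor ≠ 9 leaves {(k2, k1, 1, 33, 5, Pat, 8840, 6660), (k2, k1, 1, 33, 5, Pat, 9660, 5960), (k2, k1, 1, 33, 7, Hal, 8840, 6660), (k2, k1, 1, 33, 7, Hal, 9660, 5960), (ops, k1, 15, 16, 5, Pat, 7800, 6370), (ops, k1, 15, 16, 7, Hal, 7800, 6370), (qa, k1, 30, 16, 5, Pat, 4210, 4800), (qa, k1, 30, 16, 7, Hal, 4210, 4800)}.
π[budget, eid]: project onto (budget, eid) (4 duplicate(s) eliminated) → {(4210, 16), (7800, 16), (8840, 33), (9660, 33)}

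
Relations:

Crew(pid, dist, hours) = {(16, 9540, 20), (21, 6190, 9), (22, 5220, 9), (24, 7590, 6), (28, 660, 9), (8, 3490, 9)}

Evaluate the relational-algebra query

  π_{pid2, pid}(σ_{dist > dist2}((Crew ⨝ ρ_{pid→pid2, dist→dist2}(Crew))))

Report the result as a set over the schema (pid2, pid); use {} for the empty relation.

ρ[pid→pid2, dist→dist2]: schema becomes (pid2, dist2, hours); tuples unchanged.
Crew ⋈ ρ_{pid→pid2, dist→dist2}(Crew) (natural join on hours): {(16, 9540, 20, 16, 9540), (21, 6190, 9, 21, 6190), (21, 6190, 9, 22, 5220), (21, 6190, 9, 28, 660), (21, 6190, 9, 8, 3490), (22, 5220, 9, 21, 6190), (22, 5220, 9, 22, 5220), (22, 5220, 9, 28, 660), (22, 5220, 9, 8, 3490), (24, 7590, 6, 24, 7590), (28, 660, 9, 21, 6190), (28, 660, 9, 22, 5220), (28, 660, 9, 28, 660), (28, 660, 9, 8, 3490), (8, 3490, 9, 21, 6190), (8, 3490, 9, 22, 5220), (8, 3490, 9, 28, 660), (8, 3490, 9, 8, 3490)}
σ[dist > dist2]: keep tuples satisfying dist > dist2 → {(21, 6190, 9, 22, 5220), (21, 6190, 9, 28, 660), (21, 6190, 9, 8, 3490), (22, 5220, 9, 28, 660), (22, 5220, 9, 8, 3490), (8, 3490, 9, 28, 660)}
π[pid2, pid]: project onto (pid2, pid) → {(22, 21), (28, 21), (28, 22), (28, 8), (8, 21), (8, 22)}

{(22, 21), (28, 21), (28, 22), (28, 8), (8, 21), (8, 22)}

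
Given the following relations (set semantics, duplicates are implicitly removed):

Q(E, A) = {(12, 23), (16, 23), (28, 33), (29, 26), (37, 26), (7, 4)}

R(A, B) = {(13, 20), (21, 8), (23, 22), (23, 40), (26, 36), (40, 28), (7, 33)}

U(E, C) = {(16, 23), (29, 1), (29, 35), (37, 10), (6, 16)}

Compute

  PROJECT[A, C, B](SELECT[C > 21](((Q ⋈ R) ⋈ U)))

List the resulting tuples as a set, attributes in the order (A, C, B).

Natural join on A: {(12, 23, 22), (12, 23, 40), (16, 23, 22), (16, 23, 40), (29, 26, 36), (37, 26, 36)}
Natural join on E: {(16, 23, 22, 23), (16, 23, 40, 23), (29, 26, 36, 1), (29, 26, 36, 35), (37, 26, 36, 10)}
σ[C > 21]: keep tuples satisfying C > 21 → {(16, 23, 22, 23), (16, 23, 40, 23), (29, 26, 36, 35)}
Projecting to A, C, B: {(23, 23, 22), (23, 23, 40), (26, 35, 36)}

{(23, 23, 22), (23, 23, 40), (26, 35, 36)}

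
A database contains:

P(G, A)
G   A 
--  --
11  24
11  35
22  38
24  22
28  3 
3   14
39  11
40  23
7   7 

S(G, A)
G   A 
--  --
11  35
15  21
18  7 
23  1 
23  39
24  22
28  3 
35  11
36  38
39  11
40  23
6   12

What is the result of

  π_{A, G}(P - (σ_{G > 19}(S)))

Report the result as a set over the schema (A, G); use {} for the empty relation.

σ[G > 19]: keep tuples satisfying G > 19 → {(23, 1), (23, 39), (24, 22), (28, 3), (35, 11), (36, 38), (39, 11), (40, 23)}
Set difference of the two operands is {(11, 24), (11, 35), (22, 38), (3, 14), (7, 7)}.
Projecting to A, G: {(14, 3), (24, 11), (35, 11), (38, 22), (7, 7)}

{(14, 3), (24, 11), (35, 11), (38, 22), (7, 7)}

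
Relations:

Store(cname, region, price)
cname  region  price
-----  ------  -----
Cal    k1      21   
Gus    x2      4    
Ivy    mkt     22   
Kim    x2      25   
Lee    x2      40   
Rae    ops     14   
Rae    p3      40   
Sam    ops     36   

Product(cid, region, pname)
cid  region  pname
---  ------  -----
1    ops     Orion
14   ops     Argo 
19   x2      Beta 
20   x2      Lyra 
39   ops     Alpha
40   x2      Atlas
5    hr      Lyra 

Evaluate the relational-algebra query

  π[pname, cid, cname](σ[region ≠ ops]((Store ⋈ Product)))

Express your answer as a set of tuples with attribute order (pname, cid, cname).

{(Atlas, 40, Gus), (Atlas, 40, Kim), (Atlas, 40, Lee), (Beta, 19, Gus), (Beta, 19, Kim), (Beta, 19, Lee), (Lyra, 20, Gus), (Lyra, 20, Kim), (Lyra, 20, Lee)}

Joining Store and Product on region yields {(Gus, x2, 4, 19, Beta), (Gus, x2, 4, 20, Lyra), (Gus, x2, 4, 40, Atlas), (Kim, x2, 25, 19, Beta), (Kim, x2, 25, 20, Lyra), (Kim, x2, 25, 40, Atlas), (Lee, x2, 40, 19, Beta), (Lee, x2, 40, 20, Lyra), (Lee, x2, 40, 40, Atlas), (Rae, ops, 14, 1, Orion), (Rae, ops, 14, 14, Argo), (Rae, ops, 14, 39, Alpha), (Sam, ops, 36, 1, Orion), (Sam, ops, 36, 14, Argo), (Sam, ops, 36, 39, Alpha)}.
Filtering on region ≠ ops leaves {(Gus, x2, 4, 19, Beta), (Gus, x2, 4, 20, Lyra), (Gus, x2, 4, 40, Atlas), (Kim, x2, 25, 19, Beta), (Kim, x2, 25, 20, Lyra), (Kim, x2, 25, 40, Atlas), (Lee, x2, 40, 19, Beta), (Lee, x2, 40, 20, Lyra), (Lee, x2, 40, 40, Atlas)}.
Keep only column(s) pname, cid, cname: {(Atlas, 40, Gus), (Atlas, 40, Kim), (Atlas, 40, Lee), (Beta, 19, Gus), (Beta, 19, Kim), (Beta, 19, Lee), (Lyra, 20, Gus), (Lyra, 20, Kim), (Lyra, 20, Lee)}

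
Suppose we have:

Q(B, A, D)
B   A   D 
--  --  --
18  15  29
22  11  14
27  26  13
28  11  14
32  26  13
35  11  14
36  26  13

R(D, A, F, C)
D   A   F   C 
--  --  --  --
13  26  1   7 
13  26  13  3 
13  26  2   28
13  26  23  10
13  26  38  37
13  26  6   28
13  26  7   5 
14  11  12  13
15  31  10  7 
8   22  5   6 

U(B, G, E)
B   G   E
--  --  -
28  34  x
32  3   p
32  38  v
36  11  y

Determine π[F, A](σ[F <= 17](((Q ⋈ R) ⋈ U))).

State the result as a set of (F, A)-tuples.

{(1, 26), (12, 11), (13, 26), (2, 26), (6, 26), (7, 26)}

Natural join on A, D: {(22, 11, 14, 12, 13), (27, 26, 13, 1, 7), (27, 26, 13, 13, 3), (27, 26, 13, 2, 28), (27, 26, 13, 23, 10), (27, 26, 13, 38, 37), (27, 26, 13, 6, 28), (27, 26, 13, 7, 5), (28, 11, 14, 12, 13), (32, 26, 13, 1, 7), (32, 26, 13, 13, 3), (32, 26, 13, 2, 28), (32, 26, 13, 23, 10), (32, 26, 13, 38, 37), (32, 26, 13, 6, 28), (32, 26, 13, 7, 5), (35, 11, 14, 12, 13), (36, 26, 13, 1, 7), (36, 26, 13, 13, 3), (36, 26, 13, 2, 28), (36, 26, 13, 23, 10), (36, 26, 13, 38, 37), (36, 26, 13, 6, 28), (36, 26, 13, 7, 5)}
Natural join on B: {(28, 11, 14, 12, 13, 34, x), (32, 26, 13, 1, 7, 3, p), (32, 26, 13, 1, 7, 38, v), (32, 26, 13, 13, 3, 3, p), (32, 26, 13, 13, 3, 38, v), (32, 26, 13, 2, 28, 3, p), (32, 26, 13, 2, 28, 38, v), (32, 26, 13, 23, 10, 3, p), (32, 26, 13, 23, 10, 38, v), (32, 26, 13, 38, 37, 3, p), (32, 26, 13, 38, 37, 38, v), (32, 26, 13, 6, 28, 3, p), (32, 26, 13, 6, 28, 38, v), (32, 26, 13, 7, 5, 3, p), (32, 26, 13, 7, 5, 38, v), (36, 26, 13, 1, 7, 11, y), (36, 26, 13, 13, 3, 11, y), (36, 26, 13, 2, 28, 11, y), (36, 26, 13, 23, 10, 11, y), (36, 26, 13, 38, 37, 11, y), (36, 26, 13, 6, 28, 11, y), (36, 26, 13, 7, 5, 11, y)}
σ[F <= 17]: keep tuples satisfying F <= 17 → {(28, 11, 14, 12, 13, 34, x), (32, 26, 13, 1, 7, 3, p), (32, 26, 13, 1, 7, 38, v), (32, 26, 13, 13, 3, 3, p), (32, 26, 13, 13, 3, 38, v), (32, 26, 13, 2, 28, 3, p), (32, 26, 13, 2, 28, 38, v), (32, 26, 13, 6, 28, 3, p), (32, 26, 13, 6, 28, 38, v), (32, 26, 13, 7, 5, 3, p), (32, 26, 13, 7, 5, 38, v), (36, 26, 13, 1, 7, 11, y), (36, 26, 13, 13, 3, 11, y), (36, 26, 13, 2, 28, 11, y), (36, 26, 13, 6, 28, 11, y), (36, 26, 13, 7, 5, 11, y)}
π_{F, A} gives {(1, 26), (12, 11), (13, 26), (2, 26), (6, 26), (7, 26)} (10 duplicate(s) eliminated).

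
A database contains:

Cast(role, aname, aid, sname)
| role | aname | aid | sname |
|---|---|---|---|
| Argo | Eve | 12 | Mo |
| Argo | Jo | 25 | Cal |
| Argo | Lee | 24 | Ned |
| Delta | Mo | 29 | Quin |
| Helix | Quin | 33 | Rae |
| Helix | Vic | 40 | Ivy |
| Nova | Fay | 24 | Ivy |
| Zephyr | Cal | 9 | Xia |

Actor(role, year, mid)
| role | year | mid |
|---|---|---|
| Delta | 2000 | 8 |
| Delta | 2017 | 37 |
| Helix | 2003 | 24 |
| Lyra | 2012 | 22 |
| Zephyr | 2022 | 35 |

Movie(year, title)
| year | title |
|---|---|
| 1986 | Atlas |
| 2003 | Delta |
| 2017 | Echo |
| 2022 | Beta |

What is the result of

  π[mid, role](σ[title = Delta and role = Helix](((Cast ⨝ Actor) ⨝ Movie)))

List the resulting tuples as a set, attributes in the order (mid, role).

Joining Cast and Actor on role yields {(Delta, Mo, 29, Quin, 2000, 8), (Delta, Mo, 29, Quin, 2017, 37), (Helix, Quin, 33, Rae, 2003, 24), (Helix, Vic, 40, Ivy, 2003, 24), (Zephyr, Cal, 9, Xia, 2022, 35)}.
Joining (Cast ⨝ Actor) and Movie on year yields {(Delta, Mo, 29, Quin, 2017, 37, Echo), (Helix, Quin, 33, Rae, 2003, 24, Delta), (Helix, Vic, 40, Ivy, 2003, 24, Delta), (Zephyr, Cal, 9, Xia, 2022, 35, Beta)}.
σ[title = Delta and role = Helix]: keep tuples satisfying title = Delta and role = Helix → {(Helix, Quin, 33, Rae, 2003, 24, Delta), (Helix, Vic, 40, Ivy, 2003, 24, Delta)}
Keep only column(s) mid, role (1 duplicate(s) eliminated): {(24, Helix)}

{(24, Helix)}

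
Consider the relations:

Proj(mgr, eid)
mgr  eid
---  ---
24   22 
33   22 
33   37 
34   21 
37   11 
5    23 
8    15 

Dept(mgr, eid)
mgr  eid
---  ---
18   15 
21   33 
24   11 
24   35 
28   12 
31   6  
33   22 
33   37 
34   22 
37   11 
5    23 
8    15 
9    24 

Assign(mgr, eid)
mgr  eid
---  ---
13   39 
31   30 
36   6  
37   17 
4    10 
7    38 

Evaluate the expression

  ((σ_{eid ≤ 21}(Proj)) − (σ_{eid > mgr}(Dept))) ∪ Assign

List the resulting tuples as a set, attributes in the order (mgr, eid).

{(13, 39), (31, 30), (34, 21), (36, 6), (37, 11), (37, 17), (4, 10), (7, 38)}

σ[eid ≤ 21]: keep tuples satisfying eid ≤ 21 → {(34, 21), (37, 11), (8, 15)}
σ[eid > mgr]: keep tuples satisfying eid > mgr → {(21, 33), (24, 35), (33, 37), (5, 23), (8, 15), (9, 24)}
Difference: {(34, 21), (37, 11), (8, 15)} with {(21, 33), (24, 35), (33, 37), (5, 23), (8, 15), (9, 24)} → {(34, 21), (37, 11)}
Union: {(34, 21), (37, 11)} with {(13, 39), (31, 30), (36, 6), (37, 17), (4, 10), (7, 38)} → {(13, 39), (31, 30), (34, 21), (36, 6), (37, 11), (37, 17), (4, 10), (7, 38)}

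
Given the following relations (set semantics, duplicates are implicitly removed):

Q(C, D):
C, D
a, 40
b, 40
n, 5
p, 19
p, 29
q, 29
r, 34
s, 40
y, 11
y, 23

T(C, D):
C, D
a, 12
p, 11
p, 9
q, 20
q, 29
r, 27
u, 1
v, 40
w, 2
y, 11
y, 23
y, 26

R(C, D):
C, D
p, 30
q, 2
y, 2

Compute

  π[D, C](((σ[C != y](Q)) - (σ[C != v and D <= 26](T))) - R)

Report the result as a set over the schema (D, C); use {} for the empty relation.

Apply σ_{C != y}; surviving tuples: {(a, 40), (b, 40), (n, 5), (p, 19), (p, 29), (q, 29), (r, 34), (s, 40)}
Apply σ_{C != v and D <= 26}; surviving tuples: {(a, 12), (p, 11), (p, 9), (q, 20), (u, 1), (w, 2), (y, 11), (y, 23), (y, 26)}
Set difference of the two operands is {(a, 40), (b, 40), (n, 5), (p, 19), (p, 29), (q, 29), (r, 34), (s, 40)}.
Set difference of the two operands is {(a, 40), (b, 40), (n, 5), (p, 19), (p, 29), (q, 29), (r, 34), (s, 40)}.
π[D, C]: project onto (D, C) → {(19, p), (29, p), (29, q), (34, r), (40, a), (40, b), (40, s), (5, n)}

{(19, p), (29, p), (29, q), (34, r), (40, a), (40, b), (40, s), (5, n)}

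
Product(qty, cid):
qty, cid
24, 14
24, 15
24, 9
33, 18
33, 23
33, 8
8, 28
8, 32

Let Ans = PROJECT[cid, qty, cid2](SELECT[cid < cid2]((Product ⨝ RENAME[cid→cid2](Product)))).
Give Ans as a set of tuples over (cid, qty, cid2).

{(14, 24, 15), (18, 33, 23), (28, 8, 32), (8, 33, 18), (8, 33, 23), (9, 24, 14), (9, 24, 15)}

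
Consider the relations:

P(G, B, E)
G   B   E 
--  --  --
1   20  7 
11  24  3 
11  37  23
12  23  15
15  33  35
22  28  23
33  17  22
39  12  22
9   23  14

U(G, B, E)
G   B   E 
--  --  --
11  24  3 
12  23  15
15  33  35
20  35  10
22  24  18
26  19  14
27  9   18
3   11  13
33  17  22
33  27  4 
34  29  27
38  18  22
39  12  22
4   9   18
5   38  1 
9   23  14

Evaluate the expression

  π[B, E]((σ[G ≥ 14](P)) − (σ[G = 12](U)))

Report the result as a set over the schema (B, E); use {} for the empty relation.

Apply σ_{G ≥ 14}; surviving tuples: {(15, 33, 35), (22, 28, 23), (33, 17, 22), (39, 12, 22)}
Apply σ_{G = 12}; surviving tuples: {(12, 23, 15)}
Taking the difference: {(15, 33, 35), (22, 28, 23), (33, 17, 22), (39, 12, 22)}
Keep only column(s) B, E: {(12, 22), (17, 22), (28, 23), (33, 35)}

{(12, 22), (17, 22), (28, 23), (33, 35)}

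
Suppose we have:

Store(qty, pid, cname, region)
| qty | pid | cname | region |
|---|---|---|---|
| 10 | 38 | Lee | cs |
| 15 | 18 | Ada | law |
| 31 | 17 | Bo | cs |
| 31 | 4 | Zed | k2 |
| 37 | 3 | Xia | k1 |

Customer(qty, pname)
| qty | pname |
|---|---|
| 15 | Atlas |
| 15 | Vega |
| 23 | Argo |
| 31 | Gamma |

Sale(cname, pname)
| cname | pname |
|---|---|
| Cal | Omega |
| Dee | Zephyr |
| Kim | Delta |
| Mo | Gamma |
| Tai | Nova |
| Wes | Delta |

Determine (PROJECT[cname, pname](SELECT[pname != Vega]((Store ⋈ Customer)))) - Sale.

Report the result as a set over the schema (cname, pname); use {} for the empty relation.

{(Ada, Atlas), (Bo, Gamma), (Zed, Gamma)}

Store ⋈ Customer (natural join on qty): {(15, 18, Ada, law, Atlas), (15, 18, Ada, law, Vega), (31, 17, Bo, cs, Gamma), (31, 4, Zed, k2, Gamma)}
Selection pname != Vega: {(15, 18, Ada, law, Atlas), (31, 17, Bo, cs, Gamma), (31, 4, Zed, k2, Gamma)}
π[cname, pname]: project onto (cname, pname) → {(Ada, Atlas), (Bo, Gamma), (Zed, Gamma)}
Difference: {(Ada, Atlas), (Bo, Gamma), (Zed, Gamma)} with {(Cal, Omega), (Dee, Zephyr), (Kim, Delta), (Mo, Gamma), (Tai, Nova), (Wes, Delta)} → {(Ada, Atlas), (Bo, Gamma), (Zed, Gamma)}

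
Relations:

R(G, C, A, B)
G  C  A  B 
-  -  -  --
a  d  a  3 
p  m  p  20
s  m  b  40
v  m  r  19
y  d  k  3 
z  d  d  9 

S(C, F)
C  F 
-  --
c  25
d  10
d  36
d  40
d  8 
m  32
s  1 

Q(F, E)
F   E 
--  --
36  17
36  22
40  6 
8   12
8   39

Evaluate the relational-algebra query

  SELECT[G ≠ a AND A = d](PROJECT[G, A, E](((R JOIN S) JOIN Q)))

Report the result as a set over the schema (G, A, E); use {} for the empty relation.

{(z, d, 12), (z, d, 17), (z, d, 22), (z, d, 39), (z, d, 6)}

Natural join on C: {(a, d, a, 3, 10), (a, d, a, 3, 36), (a, d, a, 3, 40), (a, d, a, 3, 8), (p, m, p, 20, 32), (s, m, b, 40, 32), (v, m, r, 19, 32), (y, d, k, 3, 10), (y, d, k, 3, 36), (y, d, k, 3, 40), (y, d, k, 3, 8), (z, d, d, 9, 10), (z, d, d, 9, 36), (z, d, d, 9, 40), (z, d, d, 9, 8)}
Natural join on F: {(a, d, a, 3, 36, 17), (a, d, a, 3, 36, 22), (a, d, a, 3, 40, 6), (a, d, a, 3, 8, 12), (a, d, a, 3, 8, 39), (y, d, k, 3, 36, 17), (y, d, k, 3, 36, 22), (y, d, k, 3, 40, 6), (y, d, k, 3, 8, 12), (y, d, k, 3, 8, 39), (z, d, d, 9, 36, 17), (z, d, d, 9, 36, 22), (z, d, d, 9, 40, 6), (z, d, d, 9, 8, 12), (z, d, d, 9, 8, 39)}
π[G, A, E]: project onto (G, A, E) → {(a, a, 12), (a, a, 17), (a, a, 22), (a, a, 39), (a, a, 6), (y, k, 12), (y, k, 17), (y, k, 22), (y, k, 39), (y, k, 6), (z, d, 12), (z, d, 17), (z, d, 22), (z, d, 39), (z, d, 6)}
Apply σ_{G ≠ a AND A = d}; surviving tuples: {(z, d, 12), (z, d, 17), (z, d, 22), (z, d, 39), (z, d, 6)}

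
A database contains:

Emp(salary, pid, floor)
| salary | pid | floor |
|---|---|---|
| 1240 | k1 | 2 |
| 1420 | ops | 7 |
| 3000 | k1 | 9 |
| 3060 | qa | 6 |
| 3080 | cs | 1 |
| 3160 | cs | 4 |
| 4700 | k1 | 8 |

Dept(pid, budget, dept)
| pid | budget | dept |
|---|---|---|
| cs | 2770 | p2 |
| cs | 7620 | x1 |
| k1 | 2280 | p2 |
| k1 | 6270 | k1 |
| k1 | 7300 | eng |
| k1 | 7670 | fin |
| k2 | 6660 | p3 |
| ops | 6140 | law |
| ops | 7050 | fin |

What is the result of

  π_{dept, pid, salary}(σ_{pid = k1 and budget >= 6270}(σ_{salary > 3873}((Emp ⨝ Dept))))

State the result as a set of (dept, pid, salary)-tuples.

{(eng, k1, 4700), (fin, k1, 4700), (k1, k1, 4700)}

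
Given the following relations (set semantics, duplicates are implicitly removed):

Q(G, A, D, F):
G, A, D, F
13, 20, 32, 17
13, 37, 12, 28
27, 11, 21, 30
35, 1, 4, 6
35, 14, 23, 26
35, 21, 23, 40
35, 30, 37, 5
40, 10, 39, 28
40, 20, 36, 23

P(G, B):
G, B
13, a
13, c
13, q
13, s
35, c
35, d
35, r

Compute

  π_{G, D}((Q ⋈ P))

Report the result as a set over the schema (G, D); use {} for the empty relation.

Joining Q and P on G yields {(13, 20, 32, 17, a), (13, 20, 32, 17, c), (13, 20, 32, 17, q), (13, 20, 32, 17, s), (13, 37, 12, 28, a), (13, 37, 12, 28, c), (13, 37, 12, 28, q), (13, 37, 12, 28, s), (35, 1, 4, 6, c), (35, 1, 4, 6, d), (35, 1, 4, 6, r), (35, 14, 23, 26, c), (35, 14, 23, 26, d), (35, 14, 23, 26, r), (35, 21, 23, 40, c), (35, 21, 23, 40, d), (35, 21, 23, 40, r), (35, 30, 37, 5, c), (35, 30, 37, 5, d), (35, 30, 37, 5, r)}.
Keep only column(s) G, D (15 duplicate(s) eliminated): {(13, 12), (13, 32), (35, 23), (35, 37), (35, 4)}

{(13, 12), (13, 32), (35, 23), (35, 37), (35, 4)}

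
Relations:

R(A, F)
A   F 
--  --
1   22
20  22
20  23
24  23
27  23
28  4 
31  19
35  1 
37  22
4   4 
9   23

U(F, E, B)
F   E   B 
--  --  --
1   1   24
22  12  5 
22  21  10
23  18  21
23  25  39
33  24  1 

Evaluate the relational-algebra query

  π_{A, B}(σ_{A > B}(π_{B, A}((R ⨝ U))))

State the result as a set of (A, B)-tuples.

Natural join on F: {(1, 22, 12, 5), (1, 22, 21, 10), (20, 22, 12, 5), (20, 22, 21, 10), (20, 23, 18, 21), (20, 23, 25, 39), (24, 23, 18, 21), (24, 23, 25, 39), (27, 23, 18, 21), (27, 23, 25, 39), (35, 1, 1, 24), (37, 22, 12, 5), (37, 22, 21, 10), (9, 23, 18, 21), (9, 23, 25, 39)}
π_{B, A} gives {(10, 1), (10, 20), (10, 37), (21, 20), (21, 24), (21, 27), (21, 9), (24, 35), (39, 20), (39, 24), (39, 27), (39, 9), (5, 1), (5, 20), (5, 37)}.
σ[A > B]: keep tuples satisfying A > B → {(10, 20), (10, 37), (21, 24), (21, 27), (24, 35), (5, 20), (5, 37)}
π_{A, B} gives {(20, 10), (20, 5), (24, 21), (27, 21), (35, 24), (37, 10), (37, 5)}.

{(20, 10), (20, 5), (24, 21), (27, 21), (35, 24), (37, 10), (37, 5)}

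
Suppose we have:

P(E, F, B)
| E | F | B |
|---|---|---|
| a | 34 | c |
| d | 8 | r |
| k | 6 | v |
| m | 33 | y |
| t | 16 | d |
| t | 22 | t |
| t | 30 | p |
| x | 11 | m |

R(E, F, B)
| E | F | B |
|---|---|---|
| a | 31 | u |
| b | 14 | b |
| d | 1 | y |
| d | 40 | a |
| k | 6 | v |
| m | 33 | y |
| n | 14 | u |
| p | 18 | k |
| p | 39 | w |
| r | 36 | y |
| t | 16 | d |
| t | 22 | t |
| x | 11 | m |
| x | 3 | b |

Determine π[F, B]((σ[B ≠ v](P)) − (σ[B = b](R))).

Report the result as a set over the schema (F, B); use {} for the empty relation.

{(11, m), (16, d), (22, t), (30, p), (33, y), (34, c), (8, r)}

Apply σ_{B ≠ v}; surviving tuples: {(a, 34, c), (d, 8, r), (m, 33, y), (t, 16, d), (t, 22, t), (t, 30, p), (x, 11, m)}
Apply σ_{B = b}; surviving tuples: {(b, 14, b), (x, 3, b)}
Difference: {(a, 34, c), (d, 8, r), (m, 33, y), (t, 16, d), (t, 22, t), (t, 30, p), (x, 11, m)} with {(b, 14, b), (x, 3, b)} → {(a, 34, c), (d, 8, r), (m, 33, y), (t, 16, d), (t, 22, t), (t, 30, p), (x, 11, m)}
π[F, B]: project onto (F, B) → {(11, m), (16, d), (22, t), (30, p), (33, y), (34, c), (8, r)}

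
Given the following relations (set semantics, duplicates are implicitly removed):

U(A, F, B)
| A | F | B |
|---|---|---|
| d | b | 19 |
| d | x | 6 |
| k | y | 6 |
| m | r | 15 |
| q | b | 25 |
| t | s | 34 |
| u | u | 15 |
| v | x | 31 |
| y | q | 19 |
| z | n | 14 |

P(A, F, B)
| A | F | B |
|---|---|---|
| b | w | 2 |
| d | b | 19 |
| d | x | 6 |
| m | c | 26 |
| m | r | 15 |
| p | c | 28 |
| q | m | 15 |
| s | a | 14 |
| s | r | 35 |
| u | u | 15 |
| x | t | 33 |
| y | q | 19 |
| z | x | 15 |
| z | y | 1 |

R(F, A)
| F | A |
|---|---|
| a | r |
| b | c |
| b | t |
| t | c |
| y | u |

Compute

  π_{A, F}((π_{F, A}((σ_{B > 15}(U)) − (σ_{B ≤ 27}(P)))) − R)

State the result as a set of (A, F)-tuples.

Apply σ_{B > 15}; surviving tuples: {(d, b, 19), (q, b, 25), (t, s, 34), (v, x, 31), (y, q, 19)}
Apply σ_{B ≤ 27}; surviving tuples: {(b, w, 2), (d, b, 19), (d, x, 6), (m, c, 26), (m, r, 15), (q, m, 15), (s, a, 14), (u, u, 15), (y, q, 19), (z, x, 15), (z, y, 1)}
Difference: {(d, b, 19), (q, b, 25), (t, s, 34), (v, x, 31), (y, q, 19)} with {(b, w, 2), (d, b, 19), (d, x, 6), (m, c, 26), (m, r, 15), (q, m, 15), (s, a, 14), (u, u, 15), (y, q, 19), (z, x, 15), (z, y, 1)} → {(q, b, 25), (t, s, 34), (v, x, 31)}
Projecting to F, A: {(b, q), (s, t), (x, v)}
Difference: {(b, q), (s, t), (x, v)} with {(a, r), (b, c), (b, t), (t, c), (y, u)} → {(b, q), (s, t), (x, v)}
Projecting to A, F: {(q, b), (t, s), (v, x)}

{(q, b), (t, s), (v, x)}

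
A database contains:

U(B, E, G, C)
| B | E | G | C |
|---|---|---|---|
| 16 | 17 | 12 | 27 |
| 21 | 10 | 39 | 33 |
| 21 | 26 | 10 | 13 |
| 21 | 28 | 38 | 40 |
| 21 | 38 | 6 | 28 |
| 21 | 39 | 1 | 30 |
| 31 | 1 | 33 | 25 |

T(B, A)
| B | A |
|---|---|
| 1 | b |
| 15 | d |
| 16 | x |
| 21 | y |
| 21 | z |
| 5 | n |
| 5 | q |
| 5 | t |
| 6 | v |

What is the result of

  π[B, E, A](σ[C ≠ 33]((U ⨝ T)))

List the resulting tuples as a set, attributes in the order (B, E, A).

{(16, 17, x), (21, 26, y), (21, 26, z), (21, 28, y), (21, 28, z), (21, 38, y), (21, 38, z), (21, 39, y), (21, 39, z)}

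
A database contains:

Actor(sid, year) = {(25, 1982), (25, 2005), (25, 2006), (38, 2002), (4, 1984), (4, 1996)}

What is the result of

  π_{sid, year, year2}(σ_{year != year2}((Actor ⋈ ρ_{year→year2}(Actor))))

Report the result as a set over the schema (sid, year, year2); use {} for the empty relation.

{(25, 1982, 2005), (25, 1982, 2006), (25, 2005, 1982), (25, 2005, 2006), (25, 2006, 1982), (25, 2006, 2005), (4, 1984, 1996), (4, 1996, 1984)}

ρ[year→year2]: schema becomes (sid, year2); tuples unchanged.
Actor ⋈ ρ_{year→year2}(Actor) (natural join on sid): {(25, 1982, 1982), (25, 1982, 2005), (25, 1982, 2006), (25, 2005, 1982), (25, 2005, 2005), (25, 2005, 2006), (25, 2006, 1982), (25, 2006, 2005), (25, 2006, 2006), (38, 2002, 2002), (4, 1984, 1984), (4, 1984, 1996), (4, 1996, 1984), (4, 1996, 1996)}
Filtering on year != year2 leaves {(25, 1982, 2005), (25, 1982, 2006), (25, 2005, 1982), (25, 2005, 2006), (25, 2006, 1982), (25, 2006, 2005), (4, 1984, 1996), (4, 1996, 1984)}.
π[sid, year, year2]: project onto (sid, year, year2) → {(25, 1982, 2005), (25, 1982, 2006), (25, 2005, 1982), (25, 2005, 2006), (25, 2006, 1982), (25, 2006, 2005), (4, 1984, 1996), (4, 1996, 1984)}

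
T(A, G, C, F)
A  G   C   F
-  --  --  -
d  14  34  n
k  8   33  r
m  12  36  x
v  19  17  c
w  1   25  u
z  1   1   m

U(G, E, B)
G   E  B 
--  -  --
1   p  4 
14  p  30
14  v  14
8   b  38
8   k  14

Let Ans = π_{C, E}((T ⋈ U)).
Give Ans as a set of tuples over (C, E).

Joining T and U on G yields {(d, 14, 34, n, p, 30), (d, 14, 34, n, v, 14), (k, 8, 33, r, b, 38), (k, 8, 33, r, k, 14), (w, 1, 25, u, p, 4), (z, 1, 1, m, p, 4)}.
Projecting to C, E: {(1, p), (25, p), (33, b), (33, k), (34, p), (34, v)}

{(1, p), (25, p), (33, b), (33, k), (34, p), (34, v)}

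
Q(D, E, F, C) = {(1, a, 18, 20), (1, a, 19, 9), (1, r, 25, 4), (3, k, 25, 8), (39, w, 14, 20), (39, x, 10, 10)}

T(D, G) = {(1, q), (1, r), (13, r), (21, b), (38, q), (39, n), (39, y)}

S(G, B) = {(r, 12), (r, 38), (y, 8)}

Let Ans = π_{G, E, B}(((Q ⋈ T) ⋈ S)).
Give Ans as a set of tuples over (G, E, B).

{(r, a, 12), (r, a, 38), (r, r, 12), (r, r, 38), (y, w, 8), (y, x, 8)}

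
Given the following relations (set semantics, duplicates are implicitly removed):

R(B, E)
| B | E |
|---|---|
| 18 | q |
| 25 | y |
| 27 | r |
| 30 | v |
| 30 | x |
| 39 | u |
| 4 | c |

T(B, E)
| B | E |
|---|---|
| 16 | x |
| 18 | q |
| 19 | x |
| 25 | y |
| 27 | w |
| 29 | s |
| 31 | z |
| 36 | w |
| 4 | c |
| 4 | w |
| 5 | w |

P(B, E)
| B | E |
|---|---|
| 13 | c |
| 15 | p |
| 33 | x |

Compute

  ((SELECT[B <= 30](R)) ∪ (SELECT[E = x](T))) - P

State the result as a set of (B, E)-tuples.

{(16, x), (18, q), (19, x), (25, y), (27, r), (30, v), (30, x), (4, c)}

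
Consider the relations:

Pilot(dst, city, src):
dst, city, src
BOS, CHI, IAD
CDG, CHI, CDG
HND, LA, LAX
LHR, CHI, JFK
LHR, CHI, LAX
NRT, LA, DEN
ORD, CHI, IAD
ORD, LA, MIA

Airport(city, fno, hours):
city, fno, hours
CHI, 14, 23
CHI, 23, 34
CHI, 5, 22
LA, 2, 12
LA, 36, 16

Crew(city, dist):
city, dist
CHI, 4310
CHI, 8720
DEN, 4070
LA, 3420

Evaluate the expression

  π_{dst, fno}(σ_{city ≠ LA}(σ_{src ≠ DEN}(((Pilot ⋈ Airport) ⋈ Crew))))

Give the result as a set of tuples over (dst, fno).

{(BOS, 14), (BOS, 23), (BOS, 5), (CDG, 14), (CDG, 23), (CDG, 5), (LHR, 14), (LHR, 23), (LHR, 5), (ORD, 14), (ORD, 23), (ORD, 5)}

Natural join on city: {(BOS, CHI, IAD, 14, 23), (BOS, CHI, IAD, 23, 34), (BOS, CHI, IAD, 5, 22), (CDG, CHI, CDG, 14, 23), (CDG, CHI, CDG, 23, 34), (CDG, CHI, CDG, 5, 22), (HND, LA, LAX, 2, 12), (HND, LA, LAX, 36, 16), (LHR, CHI, JFK, 14, 23), (LHR, CHI, JFK, 23, 34), (LHR, CHI, JFK, 5, 22), (LHR, CHI, LAX, 14, 23), (LHR, CHI, LAX, 23, 34), (LHR, CHI, LAX, 5, 22), (NRT, LA, DEN, 2, 12), (NRT, LA, DEN, 36, 16), (ORD, CHI, IAD, 14, 23), (ORD, CHI, IAD, 23, 34), (ORD, CHI, IAD, 5, 22), (ORD, LA, MIA, 2, 12), (ORD, LA, MIA, 36, 16)}
Natural join on city: {(BOS, CHI, IAD, 14, 23, 4310), (BOS, CHI, IAD, 14, 23, 8720), (BOS, CHI, IAD, 23, 34, 4310), (BOS, CHI, IAD, 23, 34, 8720), (BOS, CHI, IAD, 5, 22, 4310), (BOS, CHI, IAD, 5, 22, 8720), (CDG, CHI, CDG, 14, 23, 4310), (CDG, CHI, CDG, 14, 23, 8720), (CDG, CHI, CDG, 23, 34, 4310), (CDG, CHI, CDG, 23, 34, 8720), (CDG, CHI, CDG, 5, 22, 4310), (CDG, CHI, CDG, 5, 22, 8720), (HND, LA, LAX, 2, 12, 3420), (HND, LA, LAX, 36, 16, 3420), (LHR, CHI, JFK, 14, 23, 4310), (LHR, CHI, JFK, 14, 23, 8720), (LHR, CHI, JFK, 23, 34, 4310), (LHR, CHI, JFK, 23, 34, 8720), (LHR, CHI, JFK, 5, 22, 4310), (LHR, CHI, JFK, 5, 22, 8720), (LHR, CHI, LAX, 14, 23, 4310), (LHR, CHI, LAX, 14, 23, 8720), (LHR, CHI, LAX, 23, 34, 4310), (LHR, CHI, LAX, 23, 34, 8720), (LHR, CHI, LAX, 5, 22, 4310), (LHR, CHI, LAX, 5, 22, 8720), (NRT, LA, DEN, 2, 12, 3420), (NRT, LA, DEN, 36, 16, 3420), (ORD, CHI, IAD, 14, 23, 4310), (ORD, CHI, IAD, 14, 23, 8720), (ORD, CHI, IAD, 23, 34, 4310), (ORD, CHI, IAD, 23, 34, 8720), (ORD, CHI, IAD, 5, 22, 4310), (ORD, CHI, IAD, 5, 22, 8720), (ORD, LA, MIA, 2, 12, 3420), (ORD, LA, MIA, 36, 16, 3420)}
Apply σ_{src ≠ DEN}; surviving tuples: {(BOS, CHI, IAD, 14, 23, 4310), (BOS, CHI, IAD, 14, 23, 8720), (BOS, CHI, IAD, 23, 34, 4310), (BOS, CHI, IAD, 23, 34, 8720), (BOS, CHI, IAD, 5, 22, 4310), (BOS, CHI, IAD, 5, 22, 8720), (CDG, CHI, CDG, 14, 23, 4310), (CDG, CHI, CDG, 14, 23, 8720), (CDG, CHI, CDG, 23, 34, 4310), (CDG, CHI, CDG, 23, 34, 8720), (CDG, CHI, CDG, 5, 22, 4310), (CDG, CHI, CDG, 5, 22, 8720), (HND, LA, LAX, 2, 12, 3420), (HND, LA, LAX, 36, 16, 3420), (LHR, CHI, JFK, 14, 23, 4310), (LHR, CHI, JFK, 14, 23, 8720), (LHR, CHI, JFK, 23, 34, 4310), (LHR, CHI, JFK, 23, 34, 8720), (LHR, CHI, JFK, 5, 22, 4310), (LHR, CHI, JFK, 5, 22, 8720), (LHR, CHI, LAX, 14, 23, 4310), (LHR, CHI, LAX, 14, 23, 8720), (LHR, CHI, LAX, 23, 34, 4310), (LHR, CHI, LAX, 23, 34, 8720), (LHR, CHI, LAX, 5, 22, 4310), (LHR, CHI, LAX, 5, 22, 8720), (ORD, CHI, IAD, 14, 23, 4310), (ORD, CHI, IAD, 14, 23, 8720), (ORD, CHI, IAD, 23, 34, 4310), (ORD, CHI, IAD, 23, 34, 8720), (ORD, CHI, IAD, 5, 22, 4310), (ORD, CHI, IAD, 5, 22, 8720), (ORD, LA, MIA, 2, 12, 3420), (ORD, LA, MIA, 36, 16, 3420)}
Apply σ_{city ≠ LA}; surviving tuples: {(BOS, CHI, IAD, 14, 23, 4310), (BOS, CHI, IAD, 14, 23, 8720), (BOS, CHI, IAD, 23, 34, 4310), (BOS, CHI, IAD, 23, 34, 8720), (BOS, CHI, IAD, 5, 22, 4310), (BOS, CHI, IAD, 5, 22, 8720), (CDG, CHI, CDG, 14, 23, 4310), (CDG, CHI, CDG, 14, 23, 8720), (CDG, CHI, CDG, 23, 34, 4310), (CDG, CHI, CDG, 23, 34, 8720), (CDG, CHI, CDG, 5, 22, 4310), (CDG, CHI, CDG, 5, 22, 8720), (LHR, CHI, JFK, 14, 23, 4310), (LHR, CHI, JFK, 14, 23, 8720), (LHR, CHI, JFK, 23, 34, 4310), (LHR, CHI, JFK, 23, 34, 8720), (LHR, CHI, JFK, 5, 22, 4310), (LHR, CHI, JFK, 5, 22, 8720), (LHR, CHI, LAX, 14, 23, 4310), (LHR, CHI, LAX, 14, 23, 8720), (LHR, CHI, LAX, 23, 34, 4310), (LHR, CHI, LAX, 23, 34, 8720), (LHR, CHI, LAX, 5, 22, 4310), (LHR, CHI, LAX, 5, 22, 8720), (ORD, CHI, IAD, 14, 23, 4310), (ORD, CHI, IAD, 14, 23, 8720), (ORD, CHI, IAD, 23, 34, 4310), (ORD, CHI, IAD, 23, 34, 8720), (ORD, CHI, IAD, 5, 22, 4310), (ORD, CHI, IAD, 5, 22, 8720)}
π_{dst, fno} gives {(BOS, 14), (BOS, 23), (BOS, 5), (CDG, 14), (CDG, 23), (CDG, 5), (LHR, 14), (LHR, 23), (LHR, 5), (ORD, 14), (ORD, 23), (ORD, 5)} (18 duplicate(s) eliminated).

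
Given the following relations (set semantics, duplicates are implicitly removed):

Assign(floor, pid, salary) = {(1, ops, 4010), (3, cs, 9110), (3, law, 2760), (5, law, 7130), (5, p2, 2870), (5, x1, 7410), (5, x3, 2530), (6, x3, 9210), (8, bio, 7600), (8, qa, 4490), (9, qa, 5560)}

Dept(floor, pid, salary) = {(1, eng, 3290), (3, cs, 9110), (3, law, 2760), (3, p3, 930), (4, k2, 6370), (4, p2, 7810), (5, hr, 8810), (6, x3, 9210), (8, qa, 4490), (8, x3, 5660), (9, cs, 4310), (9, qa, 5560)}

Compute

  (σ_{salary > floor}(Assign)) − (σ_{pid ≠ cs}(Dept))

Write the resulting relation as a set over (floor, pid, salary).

σ[salary > floor]: keep tuples satisfying salary > floor → {(1, ops, 4010), (3, cs, 9110), (3, law, 2760), (5, law, 7130), (5, p2, 2870), (5, x1, 7410), (5, x3, 2530), (6, x3, 9210), (8, bio, 7600), (8, qa, 4490), (9, qa, 5560)}
σ[pid ≠ cs]: keep tuples satisfying pid ≠ cs → {(1, eng, 3290), (3, law, 2760), (3, p3, 930), (4, k2, 6370), (4, p2, 7810), (5, hr, 8810), (6, x3, 9210), (8, qa, 4490), (8, x3, 5660), (9, qa, 5560)}
Taking the difference: {(1, ops, 4010), (3, cs, 9110), (5, law, 7130), (5, p2, 2870), (5, x1, 7410), (5, x3, 2530), (8, bio, 7600)}

{(1, ops, 4010), (3, cs, 9110), (5, law, 7130), (5, p2, 2870), (5, x1, 7410), (5, x3, 2530), (8, bio, 7600)}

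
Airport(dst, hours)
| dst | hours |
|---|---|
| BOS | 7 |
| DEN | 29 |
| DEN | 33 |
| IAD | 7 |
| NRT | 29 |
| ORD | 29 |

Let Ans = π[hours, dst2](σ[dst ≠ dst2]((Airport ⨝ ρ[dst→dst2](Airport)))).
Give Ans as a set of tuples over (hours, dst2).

ρ[dst→dst2]: schema becomes (dst2, hours); tuples unchanged.
Airport ⋈ ρ[dst→dst2](Airport) (natural join on hours): {(BOS, 7, BOS), (BOS, 7, IAD), (DEN, 29, DEN), (DEN, 29, NRT), (DEN, 29, ORD), (DEN, 33, DEN), (IAD, 7, BOS), (IAD, 7, IAD), (NRT, 29, DEN), (NRT, 29, NRT), (NRT, 29, ORD), (ORD, 29, DEN), (ORD, 29, NRT), (ORD, 29, ORD)}
σ[dst ≠ dst2]: keep tuples satisfying dst ≠ dst2 → {(BOS, 7, IAD), (DEN, 29, NRT), (DEN, 29, ORD), (IAD, 7, BOS), (NRT, 29, DEN), (NRT, 29, ORD), (ORD, 29, DEN), (ORD, 29, NRT)}
π_{hours, dst2} gives {(29, DEN), (29, NRT), (29, ORD), (7, BOS), (7, IAD)} (3 duplicate(s) eliminated).

{(29, DEN), (29, NRT), (29, ORD), (7, BOS), (7, IAD)}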